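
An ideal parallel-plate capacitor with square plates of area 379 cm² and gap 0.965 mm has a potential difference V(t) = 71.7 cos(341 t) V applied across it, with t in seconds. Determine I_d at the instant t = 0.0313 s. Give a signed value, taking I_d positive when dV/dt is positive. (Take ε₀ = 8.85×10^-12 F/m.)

C = ε₀A/d = (8.85×10^-12)(0.0379)/(9.65×10^-4) = 3.476×10^-10 F. dV/dt = V₀ω·−sin(ωt); at ωt = 10.6733 rad this factor is 0.9485.
I_d = C dV/dt = (3.476×10^-10)(71.7)(341)(0.9485) = 8.06×10^-6 A.

8.06×10^-6 A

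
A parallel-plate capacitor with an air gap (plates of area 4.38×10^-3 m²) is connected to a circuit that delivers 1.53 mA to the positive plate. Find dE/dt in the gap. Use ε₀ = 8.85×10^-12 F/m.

3.95×10^10 V/(m·s)

Charge continuity gives I_d = I = 1.53×10^-3 A between the plates.
Inverting I_d = ε₀ A dE/dt gives dE/dt = 1.53×10^-3 / (8.85×10^-12 · 4.38×10^-3) = 3.95×10^10 V/(m·s).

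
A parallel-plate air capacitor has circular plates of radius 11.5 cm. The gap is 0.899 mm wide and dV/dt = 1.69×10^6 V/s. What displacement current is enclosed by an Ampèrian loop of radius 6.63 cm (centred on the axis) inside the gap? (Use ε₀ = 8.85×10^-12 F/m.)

With E = V/d, dE/dt = 1.880×10^9 V/(m·s) and πR² = 0.04155 m², giving I_d = ε₀ πR² dE/dt = 6.913×10^-4 A.
Since J_d is uniform, the enclosed fraction is (r/R)² = 0.3324, giving I_d,enc = 2.30×10^-4 A.

2.30×10^-4 A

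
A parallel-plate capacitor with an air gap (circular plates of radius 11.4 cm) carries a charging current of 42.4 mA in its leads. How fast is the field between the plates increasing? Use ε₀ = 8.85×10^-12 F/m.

Charge continuity gives I_d = I = 0.0424 A between the plates.
Inverting I_d = ε₀ A dE/dt gives dE/dt = 0.0424 / (8.85×10^-12 · 0.04083) = 1.17×10^11 V/(m·s).

1.17×10^11 V/(m·s)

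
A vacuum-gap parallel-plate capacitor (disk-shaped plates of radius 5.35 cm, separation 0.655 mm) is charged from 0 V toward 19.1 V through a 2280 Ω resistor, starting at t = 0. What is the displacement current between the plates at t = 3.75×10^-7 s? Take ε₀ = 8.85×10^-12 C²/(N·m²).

With C = ε₀A/d = (8.85×10^-12)(8.992×10^-3)/(6.55×10^-4) = 1.215×10^-10 F, the time constant is τ = RC = 2.770×10^-7 s, so t/τ = 1.354 and e^(−t/τ) = 0.2582.
I_d = I_cond = (V₀/R) e^(−t/τ) = (8.377×10^-3)(0.2582) = 2.16×10^-3 A.

2.16×10^-3 A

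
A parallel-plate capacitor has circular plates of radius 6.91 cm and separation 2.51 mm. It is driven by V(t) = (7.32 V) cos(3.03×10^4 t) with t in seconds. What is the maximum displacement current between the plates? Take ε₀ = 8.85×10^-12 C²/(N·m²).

1.17×10^-5 A

The displacement current equals the conduction current C dV/dt, which peaks at C V₀ ω.
With C = ε₀A/d = (8.85×10^-12)(0.01500)/(2.51×10^-3) = 5.289×10^-11 F and ω = 3.03×10^4 rad/s, I_d,max = (5.289×10^-11)(7.32)(3.03×10^4) = 1.17×10^-5 A.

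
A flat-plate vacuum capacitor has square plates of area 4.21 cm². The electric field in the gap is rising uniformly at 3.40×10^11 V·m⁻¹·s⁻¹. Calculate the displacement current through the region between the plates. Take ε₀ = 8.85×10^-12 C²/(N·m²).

I_d = ε₀ A (dE/dt) = (8.85×10^-12)(4.21×10^-4 m²)(3.40×10^11) = 1.27×10^-3 A.

1.27×10^-3 A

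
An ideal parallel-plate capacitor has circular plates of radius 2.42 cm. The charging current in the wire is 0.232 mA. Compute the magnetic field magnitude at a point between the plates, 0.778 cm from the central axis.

6.16×10^-10 T

No conduction current crosses the gap, so I_d there equals the 2.32×10^-4 A in the leads.
∮B·dl = μ₀ I_d,enc with I_d,enc = I_d r²/R² = 2.398×10^-5 A; so B = μ₀ I_d,enc/(2πr) = 6.16×10^-10 T.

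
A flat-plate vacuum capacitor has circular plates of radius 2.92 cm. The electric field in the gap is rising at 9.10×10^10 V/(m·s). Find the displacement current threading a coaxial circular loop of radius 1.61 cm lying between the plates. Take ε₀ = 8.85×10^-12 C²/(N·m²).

6.56×10^-4 A

Through the whole plate area (πR² = 2.679×10^-3 m²), I_d = ε₀ πR² dE/dt = 2.158×10^-3 A.
Since J_d is uniform, the enclosed fraction is (r/R)² = 0.3040, giving I_d,enc = 6.56×10^-4 A.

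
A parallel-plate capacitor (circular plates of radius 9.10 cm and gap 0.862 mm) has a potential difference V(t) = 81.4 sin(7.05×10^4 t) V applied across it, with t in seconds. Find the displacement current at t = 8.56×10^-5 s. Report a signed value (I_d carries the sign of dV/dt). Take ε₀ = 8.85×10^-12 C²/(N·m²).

1.49×10^-3 A

dE/dt = (V₀ω/d)·cos(ωt) with ωt = 6.0348 rad: (81.4)(7.05×10^4)(0.9693)/(8.62×10^-4) = 6.453×10^9 V/(m·s).
I_d = ε₀ A dE/dt = (8.85×10^-12)(0.02602)(6.453×10^9) = 1.49×10^-3 A.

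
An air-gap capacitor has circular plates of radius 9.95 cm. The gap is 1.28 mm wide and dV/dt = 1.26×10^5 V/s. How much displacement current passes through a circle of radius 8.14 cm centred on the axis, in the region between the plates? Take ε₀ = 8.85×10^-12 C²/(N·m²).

dE/dt = (dV/dt)/d = 9.844×10^7 V/(m·s); I_d = ε₀(πR²)(dE/dt) = (8.85×10^-12)(0.03110)(9.844×10^7) = 2.709×10^-5 A.
The field is uniform, so I_d,enc = I_d (r/R)² = (2.709×10^-5)(8.14/9.95)² = 1.81×10^-5 A.

1.81×10^-5 A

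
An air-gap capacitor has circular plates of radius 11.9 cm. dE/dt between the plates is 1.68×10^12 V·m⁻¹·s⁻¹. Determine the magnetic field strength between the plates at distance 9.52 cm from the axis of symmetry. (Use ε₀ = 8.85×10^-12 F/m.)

8.89×10^-7 T

Through the whole plate area (πR² = 0.04449 m²), I_d = ε₀ πR² dE/dt = 0.6615 A.
An Ampèrian loop of radius r encloses a fraction (r/R)² of I_d. Then B·2πr = μ₀ I_d (r/R)², giving B = μ₀ I_d r/(2πR²) = 8.89×10^-7 T.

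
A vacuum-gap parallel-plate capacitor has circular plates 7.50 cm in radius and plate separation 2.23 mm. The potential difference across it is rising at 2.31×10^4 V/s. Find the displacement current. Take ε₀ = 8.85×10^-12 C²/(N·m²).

1.62×10^-6 A

The displacement current equals the charging current C dV/dt. With C = ε₀A/d = (8.85×10^-12)(0.01767)/(2.23×10^-3) = 7.013×10^-11 F, I_d = (7.013×10^-11)(2.31×10^4) = 1.62×10^-6 A.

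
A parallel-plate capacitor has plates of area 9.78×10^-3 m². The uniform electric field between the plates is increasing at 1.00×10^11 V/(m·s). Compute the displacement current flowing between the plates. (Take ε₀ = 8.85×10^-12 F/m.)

The displacement current is ε₀ times dΦ_E/dt = ε₀ A dE/dt = (8.85×10^-12)(9.78×10^-3)(1.00×10^11) = 8.66×10^-3 A.

8.66×10^-3 A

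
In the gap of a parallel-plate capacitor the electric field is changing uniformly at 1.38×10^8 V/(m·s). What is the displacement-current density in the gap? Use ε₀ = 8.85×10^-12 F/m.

1.22×10^-3 A/m²

J_d = ε₀ ∂E/∂t, so J_d = 1.22×10^-3 A/m².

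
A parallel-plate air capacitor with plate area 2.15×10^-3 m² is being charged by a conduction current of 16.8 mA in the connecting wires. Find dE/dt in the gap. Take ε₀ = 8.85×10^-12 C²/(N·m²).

8.83×10^11 V/(m·s)

The displacement current between the plates equals the conduction current, I_d = 16.8 mA.
Then dE/dt = I_d/(ε₀A) = 8.83×10^11 V/(m·s).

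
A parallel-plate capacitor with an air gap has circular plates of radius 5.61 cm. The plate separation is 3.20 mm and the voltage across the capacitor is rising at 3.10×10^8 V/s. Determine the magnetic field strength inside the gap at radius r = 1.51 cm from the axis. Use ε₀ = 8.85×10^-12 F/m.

8.13×10^-9 T

I_d = C dV/dt with C = ε₀πR²/d = 2.734×10^-11 F, so I_d = (2.734×10^-11)(3.10×10^8) = 8.475×10^-3 A.
∮B·dl = μ₀ I_d,enc with I_d,enc = I_d r²/R² = 6.140×10^-4 A; so B = μ₀ I_d,enc/(2πr) = 8.13×10^-9 T.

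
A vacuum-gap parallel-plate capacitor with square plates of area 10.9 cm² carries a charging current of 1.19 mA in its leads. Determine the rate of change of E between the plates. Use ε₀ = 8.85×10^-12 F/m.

Charge continuity gives I_d = I = 1.19×10^-3 A between the plates.
Then dE/dt = I_d/(ε₀A) = 1.23×10^11 V/(m·s).

1.23×10^11 V/(m·s)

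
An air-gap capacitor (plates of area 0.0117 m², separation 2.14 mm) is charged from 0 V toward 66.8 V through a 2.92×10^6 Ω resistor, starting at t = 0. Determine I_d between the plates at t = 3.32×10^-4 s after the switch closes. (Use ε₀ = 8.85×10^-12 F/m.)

2.18×10^-6 A

With C = ε₀A/d = (8.85×10^-12)(0.0117)/(2.14×10^-3) = 4.839×10^-11 F, the time constant is τ = RC = 1.413×10^-4 s, so t/τ = 2.350 and e^(−t/τ) = 0.09537.
I_d = I_cond = (V₀/R) e^(−t/τ) = (2.288×10^-5)(0.09537) = 2.18×10^-6 A.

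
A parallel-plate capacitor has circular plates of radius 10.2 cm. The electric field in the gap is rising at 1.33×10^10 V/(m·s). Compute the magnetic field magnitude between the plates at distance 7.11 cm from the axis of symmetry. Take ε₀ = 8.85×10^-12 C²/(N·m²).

Through the whole plate area (πR² = 0.03269 m²), I_d = ε₀ πR² dE/dt = 3.848×10^-3 A.
∮B·dl = μ₀ I_d,enc with I_d,enc = I_d r²/R² = 1.870×10^-3 A; so B = μ₀ I_d,enc/(2πr) = 5.26×10^-9 T.

5.26×10^-9 T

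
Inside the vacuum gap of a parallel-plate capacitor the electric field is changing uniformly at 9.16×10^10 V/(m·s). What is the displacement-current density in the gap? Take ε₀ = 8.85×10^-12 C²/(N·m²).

J_d = ε₀ dE/dt = (8.85×10^-12)(9.16×10^10) = 0.811 A/m².

0.811 A/m²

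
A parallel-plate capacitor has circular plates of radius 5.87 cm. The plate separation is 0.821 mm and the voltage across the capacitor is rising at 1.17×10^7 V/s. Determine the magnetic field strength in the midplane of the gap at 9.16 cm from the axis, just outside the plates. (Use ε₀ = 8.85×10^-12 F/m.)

dE/dt = (dV/dt)/d = 1.425×10^10 V/(m·s); I_d = ε₀(πR²)(dE/dt) = (8.85×10^-12)(0.01082)(1.425×10^10) = 1.365×10^-3 A.
For r ≥ R the full I_d is enclosed: B = μ₀ I_d/(2πr) = (4π×10^-7)(1.365×10^-3)/(2π·0.0916) = 2.98×10^-9 T.

2.98×10^-9 T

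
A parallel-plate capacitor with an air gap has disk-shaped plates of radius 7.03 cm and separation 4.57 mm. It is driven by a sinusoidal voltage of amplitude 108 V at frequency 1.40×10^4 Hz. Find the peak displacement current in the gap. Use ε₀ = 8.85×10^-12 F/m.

C = ε₀A/d = (8.85×10^-12)(0.01553)/(4.57×10^-3) = 3.007×10^-11 F; ω = 2πf = 8.796×10^4 rad/s.
I_d = C dV/dt, so |I_d|_max = C V₀ ω = (3.007×10^-11)(108)(8.796×10^4) = 2.86×10^-4 A.

2.86×10^-4 A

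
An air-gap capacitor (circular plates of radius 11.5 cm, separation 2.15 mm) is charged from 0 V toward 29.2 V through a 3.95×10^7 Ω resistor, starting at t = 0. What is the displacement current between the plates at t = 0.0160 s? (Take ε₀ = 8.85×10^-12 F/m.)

C = ε₀A/d = (8.85×10^-12)(0.04155)/(2.15×10^-3) = 1.710×10^-10 F and τ = RC = 6.755×10^-3 s. I_d in the gap equals the RC charging current.
I_d(t) = (V₀/R) e^(−t/τ) = 7.392×10^-7 · e^(−2.369) = 6.92×10^-8 A.

6.92×10^-8 A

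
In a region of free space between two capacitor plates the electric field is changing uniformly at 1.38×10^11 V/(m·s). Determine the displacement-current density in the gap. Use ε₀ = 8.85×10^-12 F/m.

J_d = ε₀ ∂E/∂t, so J_d = 1.22 A/m².

1.22 A/m²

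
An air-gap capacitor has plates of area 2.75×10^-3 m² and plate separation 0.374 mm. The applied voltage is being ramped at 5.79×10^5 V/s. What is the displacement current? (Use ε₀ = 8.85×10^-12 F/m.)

E = V/d so dE/dt = (dV/dt)/d = 1.548×10^9 V/(m·s), and I_d = ε₀ A dE/dt = (8.85×10^-12)(2.75×10^-3)(1.548×10^9) = 3.77×10^-5 A.

3.77×10^-5 A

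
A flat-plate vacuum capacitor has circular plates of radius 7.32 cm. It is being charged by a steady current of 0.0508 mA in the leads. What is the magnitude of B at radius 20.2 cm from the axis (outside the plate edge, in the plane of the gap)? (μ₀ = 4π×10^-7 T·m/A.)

5.03×10^-11 T

No conduction current crosses the gap, so I_d there equals the 5.08×10^-5 A in the leads.
With r > R the enclosed displacement current is the full I_d; B = μ₀ I_d / (2πr) = 5.03×10^-11 T.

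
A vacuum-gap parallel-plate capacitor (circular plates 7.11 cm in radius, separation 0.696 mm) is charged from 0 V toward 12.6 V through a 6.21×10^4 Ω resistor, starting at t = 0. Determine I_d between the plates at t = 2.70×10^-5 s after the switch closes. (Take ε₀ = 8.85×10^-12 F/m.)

2.36×10^-5 A

With C = ε₀A/d = (8.85×10^-12)(0.01588)/(6.96×10^-4) = 2.019×10^-10 F, the time constant is τ = RC = 1.254×10^-5 s, so t/τ = 2.153 and e^(−t/τ) = 0.1161.
I_d = I_cond = (V₀/R) e^(−t/τ) = (2.029×10^-4)(0.1161) = 2.36×10^-5 A.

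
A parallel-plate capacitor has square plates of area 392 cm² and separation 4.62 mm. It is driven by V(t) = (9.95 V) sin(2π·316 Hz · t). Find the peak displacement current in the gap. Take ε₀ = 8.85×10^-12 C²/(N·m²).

The displacement current equals the conduction current C dV/dt, which peaks at C V₀ ω.
With C = ε₀A/d = (8.85×10^-12)(0.0392)/(4.62×10^-3) = 7.509×10^-11 F and ω = 2πf = 1985 rad/s, I_d,max = (7.509×10^-11)(9.95)(1985) = 1.48×10^-6 A.

1.48×10^-6 A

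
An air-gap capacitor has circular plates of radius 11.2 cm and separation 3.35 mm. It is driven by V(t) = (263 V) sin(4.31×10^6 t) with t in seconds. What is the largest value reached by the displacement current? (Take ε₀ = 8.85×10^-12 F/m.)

0.118 A

C = ε₀A/d = (8.85×10^-12)(0.03941)/(3.35×10^-3) = 1.041×10^-10 F; ω = 4.31×10^6 rad/s.
I_d = C dV/dt, so |I_d|_max = C V₀ ω = (1.041×10^-10)(263)(4.31×10^6) = 0.118 A.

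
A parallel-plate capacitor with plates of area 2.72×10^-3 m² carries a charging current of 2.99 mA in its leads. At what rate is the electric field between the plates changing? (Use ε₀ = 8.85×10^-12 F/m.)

1.24×10^11 V/(m·s)

The displacement current between the plates equals the conduction current, I_d = 2.99 mA.
Inverting I_d = ε₀ A dE/dt gives dE/dt = 2.99×10^-3 / (8.85×10^-12 · 2.72×10^-3) = 1.24×10^11 V/(m·s).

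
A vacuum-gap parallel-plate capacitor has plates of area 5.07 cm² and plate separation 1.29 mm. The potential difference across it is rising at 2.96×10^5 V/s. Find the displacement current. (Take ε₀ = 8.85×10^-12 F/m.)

1.03×10^-6 A

E = V/d so dE/dt = (dV/dt)/d = 2.295×10^8 V/(m·s), and I_d = ε₀ A dE/dt = (8.85×10^-12)(5.07×10^-4)(2.295×10^8) = 1.03×10^-6 A.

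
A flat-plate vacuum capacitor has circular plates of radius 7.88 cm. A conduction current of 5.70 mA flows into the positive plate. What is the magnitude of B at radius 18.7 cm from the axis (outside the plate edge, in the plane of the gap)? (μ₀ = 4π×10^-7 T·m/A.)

Between the plates the displacement current equals the wire current: I_d = 5.70 mA = 5.70×10^-3 A.
For r ≥ R the full I_d is enclosed: B = μ₀ I_d/(2πr) = (4π×10^-7)(5.70×10^-3)/(2π·0.187) = 6.10×10^-9 T.

6.10×10^-9 T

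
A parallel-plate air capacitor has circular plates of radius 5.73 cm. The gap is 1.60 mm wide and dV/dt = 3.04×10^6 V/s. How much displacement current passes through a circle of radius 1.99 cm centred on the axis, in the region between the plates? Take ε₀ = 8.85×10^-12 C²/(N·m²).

2.09×10^-5 A

With E = V/d, dE/dt = 1.900×10^9 V/(m·s) and πR² = 0.01031 m², giving I_d = ε₀ πR² dE/dt = 1.734×10^-4 A.
Since J_d is uniform, the enclosed fraction is (r/R)² = 0.1206, giving I_d,enc = 2.09×10^-5 A.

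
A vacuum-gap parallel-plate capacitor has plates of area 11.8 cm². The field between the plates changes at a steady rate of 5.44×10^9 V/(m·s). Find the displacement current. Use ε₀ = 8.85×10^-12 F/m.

5.68×10^-5 A

I_d = ε₀ A (dE/dt) = (8.85×10^-12)(1.18×10^-3 m²)(5.44×10^9) = 5.68×10^-5 A.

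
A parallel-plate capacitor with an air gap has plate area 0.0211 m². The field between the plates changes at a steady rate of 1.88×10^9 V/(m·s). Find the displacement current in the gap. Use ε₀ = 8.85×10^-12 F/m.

With a uniform field, Φ_E = EA, so I_d = ε₀ A dE/dt = 3.51×10^-4 A.

3.51×10^-4 A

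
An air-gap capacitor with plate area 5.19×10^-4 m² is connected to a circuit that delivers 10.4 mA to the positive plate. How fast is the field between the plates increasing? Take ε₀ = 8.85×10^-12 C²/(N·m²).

2.26×10^12 V/(m·s)

Charge continuity gives I_d = I = 0.0104 A between the plates.
Inverting I_d = ε₀ A dE/dt gives dE/dt = 0.0104 / (8.85×10^-12 · 5.19×10^-4) = 2.26×10^12 V/(m·s).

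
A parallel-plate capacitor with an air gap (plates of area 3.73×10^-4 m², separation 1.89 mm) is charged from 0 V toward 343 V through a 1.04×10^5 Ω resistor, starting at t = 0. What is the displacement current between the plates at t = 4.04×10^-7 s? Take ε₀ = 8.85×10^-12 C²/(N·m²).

With C = ε₀A/d = (8.85×10^-12)(3.73×10^-4)/(1.89×10^-3) = 1.747×10^-12 F, the time constant is τ = RC = 1.817×10^-7 s, so t/τ = 2.223 and e^(−t/τ) = 0.1083.
I_d = I_cond = (V₀/R) e^(−t/τ) = (3.298×10^-3)(0.1083) = 3.57×10^-4 A.

3.57×10^-4 A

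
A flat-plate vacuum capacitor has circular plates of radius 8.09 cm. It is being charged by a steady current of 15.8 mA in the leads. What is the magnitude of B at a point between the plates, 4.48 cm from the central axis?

2.16×10^-8 T

Between the plates the displacement current equals the wire current: I_d = 15.8 mA = 0.0158 A.
For r < R the Ampère–Maxwell law gives B(2πr) = μ₀ I_d (r²/R²), so B = μ₀ I_d r/(2πR²) = (4π×10^-7)(0.0158)(0.0448)/(2π·0.0809²) = 2.16×10^-8 T.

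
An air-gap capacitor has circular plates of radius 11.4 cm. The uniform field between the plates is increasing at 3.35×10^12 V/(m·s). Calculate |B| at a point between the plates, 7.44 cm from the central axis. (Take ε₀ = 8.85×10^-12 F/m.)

Total displacement current: I_d = ε₀(πR²)(dE/dt) = (8.85×10^-12)(0.04083)(3.35×10^12) = 1.211 A.
∮B·dl = μ₀ I_d,enc with I_d,enc = I_d r²/R² = 0.5158 A; so B = μ₀ I_d,enc/(2πr) = 1.39×10^-6 T.

1.39×10^-6 T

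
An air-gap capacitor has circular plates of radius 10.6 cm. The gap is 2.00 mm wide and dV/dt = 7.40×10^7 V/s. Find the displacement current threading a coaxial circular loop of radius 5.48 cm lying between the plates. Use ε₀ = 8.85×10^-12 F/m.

3.09×10^-3 A

With E = V/d, dE/dt = 3.700×10^10 V/(m·s) and πR² = 0.03530 m², giving I_d = ε₀ πR² dE/dt = 0.01156 A.
Since J_d is uniform, the enclosed fraction is (r/R)² = 0.2673, giving I_d,enc = 3.09×10^-3 A.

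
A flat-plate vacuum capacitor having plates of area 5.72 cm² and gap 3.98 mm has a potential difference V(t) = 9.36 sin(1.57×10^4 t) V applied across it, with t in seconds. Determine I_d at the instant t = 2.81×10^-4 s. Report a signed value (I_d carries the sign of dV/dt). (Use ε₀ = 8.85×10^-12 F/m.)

-5.54×10^-8 A

dE/dt = (V₀ω/d)·cos(ωt) with ωt = 4.4117 rad: (9.36)(1.57×10^4)(-0.2962)/(3.98×10^-3) = -1.094×10^7 V/(m·s).
I_d = ε₀ A dE/dt = (8.85×10^-12)(5.72×10^-4)(-1.094×10^7) = -5.54×10^-8 A.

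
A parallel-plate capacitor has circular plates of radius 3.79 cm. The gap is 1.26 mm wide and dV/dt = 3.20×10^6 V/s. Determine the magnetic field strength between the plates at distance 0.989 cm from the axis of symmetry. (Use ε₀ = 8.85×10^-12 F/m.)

1.40×10^-10 T

With E = V/d, dE/dt = 2.540×10^9 V/(m·s) and πR² = 4.513×10^-3 m², giving I_d = ε₀ πR² dE/dt = 1.014×10^-4 A.
∮B·dl = μ₀ I_d,enc with I_d,enc = I_d r²/R² = 6.905×10^-6 A; so B = μ₀ I_d,enc/(2πr) = 1.40×10^-10 T.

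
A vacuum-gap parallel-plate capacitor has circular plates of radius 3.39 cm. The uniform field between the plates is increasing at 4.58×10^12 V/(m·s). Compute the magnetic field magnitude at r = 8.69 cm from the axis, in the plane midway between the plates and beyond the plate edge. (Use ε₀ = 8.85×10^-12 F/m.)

3.37×10^-7 T

Through the whole plate area (πR² = 3.610×10^-3 m²), I_d = ε₀ πR² dE/dt = 0.1463 A.
Outside the plates the loop encloses all of I_d, so B·2πr = μ₀ I_d and B = 3.37×10^-7 T.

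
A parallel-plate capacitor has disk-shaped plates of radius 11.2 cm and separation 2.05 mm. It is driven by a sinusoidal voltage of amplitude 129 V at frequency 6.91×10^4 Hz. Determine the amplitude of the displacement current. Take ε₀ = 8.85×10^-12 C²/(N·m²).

9.53×10^-3 A

C = ε₀A/d = (8.85×10^-12)(0.03941)/(2.05×10^-3) = 1.701×10^-10 F; ω = 2πf = 4.342×10^5 rad/s.
I_d = C dV/dt, so |I_d|_max = C V₀ ω = (1.701×10^-10)(129)(4.342×10^5) = 9.53×10^-3 A.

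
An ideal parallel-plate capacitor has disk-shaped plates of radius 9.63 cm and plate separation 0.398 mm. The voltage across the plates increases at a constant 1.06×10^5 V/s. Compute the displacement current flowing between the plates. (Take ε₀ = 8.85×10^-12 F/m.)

6.87×10^-5 A

E = V/d so dE/dt = (dV/dt)/d = 2.663×10^8 V/(m·s), and I_d = ε₀ A dE/dt = (8.85×10^-12)(0.02913)(2.663×10^8) = 6.87×10^-5 A.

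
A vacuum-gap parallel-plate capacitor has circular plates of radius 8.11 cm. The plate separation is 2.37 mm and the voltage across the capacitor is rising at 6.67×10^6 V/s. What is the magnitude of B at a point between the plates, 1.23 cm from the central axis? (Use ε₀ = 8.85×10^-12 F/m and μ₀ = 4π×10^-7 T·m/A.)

With E = V/d, dE/dt = 2.814×10^9 V/(m·s) and πR² = 0.02066 m², giving I_d = ε₀ πR² dE/dt = 5.145×10^-4 A.
∮B·dl = μ₀ I_d,enc with I_d,enc = I_d r²/R² = 1.183×10^-5 A; so B = μ₀ I_d,enc/(2πr) = 1.92×10^-10 T.

1.92×10^-10 T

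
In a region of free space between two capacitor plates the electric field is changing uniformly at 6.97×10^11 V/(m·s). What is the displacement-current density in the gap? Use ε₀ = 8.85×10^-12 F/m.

J_d = ε₀ ∂E/∂t, so J_d = 6.17 A/m².

6.17 A/m²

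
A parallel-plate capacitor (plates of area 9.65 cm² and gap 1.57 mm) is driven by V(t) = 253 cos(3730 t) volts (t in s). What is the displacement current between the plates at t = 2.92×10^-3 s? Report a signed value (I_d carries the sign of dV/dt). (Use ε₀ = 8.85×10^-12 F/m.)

5.11×10^-6 A

dV/dt = (253)(3730)·−sin(10.8916) = 9.386×10^5 V/s.
I_d = C dV/dt with C = ε₀A/d = (8.85×10^-12)(9.65×10^-4)/(1.57×10^-3) = 5.440×10^-12 F, so I_d = (5.440×10^-12)(9.386×10^5) = 5.11×10^-6 A.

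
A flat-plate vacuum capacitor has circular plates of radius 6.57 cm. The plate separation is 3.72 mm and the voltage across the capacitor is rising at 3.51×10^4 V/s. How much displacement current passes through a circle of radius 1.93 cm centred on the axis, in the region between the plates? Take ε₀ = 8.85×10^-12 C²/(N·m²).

9.77×10^-8 A

I_d = C dV/dt with C = ε₀πR²/d = 3.226×10^-11 F, so I_d = (3.226×10^-11)(3.51×10^4) = 1.132×10^-6 A.
Since J_d is uniform, the enclosed fraction is (r/R)² = 0.08629, giving I_d,enc = 9.77×10^-8 A.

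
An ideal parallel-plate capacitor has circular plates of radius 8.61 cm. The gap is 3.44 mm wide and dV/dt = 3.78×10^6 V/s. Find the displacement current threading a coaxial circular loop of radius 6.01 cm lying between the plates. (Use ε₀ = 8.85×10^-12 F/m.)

I_d = C dV/dt with C = ε₀πR²/d = 5.992×10^-11 F, so I_d = (5.992×10^-11)(3.78×10^6) = 2.265×10^-4 A.
Since J_d is uniform, the enclosed fraction is (r/R)² = 0.4872, giving I_d,enc = 1.10×10^-4 A.

1.10×10^-4 A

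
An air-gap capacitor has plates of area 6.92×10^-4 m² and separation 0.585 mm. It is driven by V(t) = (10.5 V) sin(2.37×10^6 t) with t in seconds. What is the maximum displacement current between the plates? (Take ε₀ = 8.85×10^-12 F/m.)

C = ε₀A/d = (8.85×10^-12)(6.92×10^-4)/(5.85×10^-4) = 1.047×10^-11 F; ω = 2.37×10^6 rad/s.
I_d = C dV/dt, so |I_d|_max = C V₀ ω = (1.047×10^-11)(10.5)(2.37×10^6) = 2.61×10^-4 A.

2.61×10^-4 A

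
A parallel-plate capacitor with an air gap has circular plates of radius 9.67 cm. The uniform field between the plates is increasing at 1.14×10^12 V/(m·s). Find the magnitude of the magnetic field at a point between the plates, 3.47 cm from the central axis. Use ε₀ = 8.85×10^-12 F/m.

Total displacement current: I_d = ε₀(πR²)(dE/dt) = (8.85×10^-12)(0.02938)(1.14×10^12) = 0.2964 A.
For r < R the Ampère–Maxwell law gives B(2πr) = μ₀ I_d (r²/R²), so B = μ₀ I_d r/(2πR²) = (4π×10^-7)(0.2964)(0.0347)/(2π·0.0967²) = 2.20×10^-7 T.

2.20×10^-7 T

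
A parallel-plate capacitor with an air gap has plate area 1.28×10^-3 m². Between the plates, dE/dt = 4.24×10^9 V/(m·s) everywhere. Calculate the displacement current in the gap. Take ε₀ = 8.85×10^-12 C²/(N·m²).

I_d = ε₀ A (dE/dt) = (8.85×10^-12)(1.28×10^-3 m²)(4.24×10^9) = 4.80×10^-5 A.

4.80×10^-5 A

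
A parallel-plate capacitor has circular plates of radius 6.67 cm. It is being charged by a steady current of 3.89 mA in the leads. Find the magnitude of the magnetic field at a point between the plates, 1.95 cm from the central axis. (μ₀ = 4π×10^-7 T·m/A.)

3.41×10^-9 T

No conduction current crosses the gap, so I_d there equals the 3.89×10^-3 A in the leads.
An Ampèrian loop of radius r encloses a fraction (r/R)² of I_d. Then B·2πr = μ₀ I_d (r/R)², giving B = μ₀ I_d r/(2πR²) = 3.41×10^-9 T.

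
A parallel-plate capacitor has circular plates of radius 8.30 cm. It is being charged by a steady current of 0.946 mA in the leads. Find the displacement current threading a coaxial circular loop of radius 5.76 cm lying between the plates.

4.56×10^-4 A

Between the plates the displacement current equals the wire current: I_d = 0.946 mA = 9.46×10^-4 A.
Through an area πr² the displacement current is I_d·(πr²/πR²) = I_d (r/R)² = 4.56×10^-4 A.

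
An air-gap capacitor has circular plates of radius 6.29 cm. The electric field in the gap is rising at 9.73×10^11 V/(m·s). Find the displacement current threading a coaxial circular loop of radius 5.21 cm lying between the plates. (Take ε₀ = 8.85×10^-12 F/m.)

I_d = ε₀ dΦ_E/dt = ε₀ πR² (dE/dt) = (8.85×10^-12)(0.01243)(9.73×10^11) = 0.1070 A through the full plate area.
The field is uniform, so I_d,enc = I_d (r/R)² = (0.1070)(5.21/6.29)² = 0.0734 A.

0.0734 A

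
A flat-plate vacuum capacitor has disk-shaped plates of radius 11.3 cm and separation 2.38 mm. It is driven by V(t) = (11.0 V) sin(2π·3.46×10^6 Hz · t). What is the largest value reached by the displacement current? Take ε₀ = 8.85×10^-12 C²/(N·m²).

The displacement current equals the conduction current C dV/dt, which peaks at C V₀ ω.
With C = ε₀A/d = (8.85×10^-12)(0.04011)/(2.38×10^-3) = 1.491×10^-10 F and ω = 2πf = 2.174×10^7 rad/s, I_d,max = (1.491×10^-10)(11.0)(2.174×10^7) = 0.0357 A.

0.0357 A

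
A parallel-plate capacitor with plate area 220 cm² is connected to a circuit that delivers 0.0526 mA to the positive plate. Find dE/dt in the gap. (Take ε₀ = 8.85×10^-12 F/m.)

2.70×10^8 V/(m·s)

By continuity, I_d in the gap equals the 0.0526 mA flowing in the wire.
Then dE/dt = I_d/(ε₀A) = 2.70×10^8 V/(m·s).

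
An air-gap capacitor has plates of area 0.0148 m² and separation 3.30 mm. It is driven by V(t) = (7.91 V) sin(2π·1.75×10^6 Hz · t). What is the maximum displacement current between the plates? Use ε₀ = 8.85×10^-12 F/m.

C = ε₀A/d = (8.85×10^-12)(0.0148)/(3.30×10^-3) = 3.969×10^-11 F; ω = 2πf = 1.100×10^7 rad/s.
I_d = C dV/dt, so |I_d|_max = C V₀ ω = (3.969×10^-11)(7.91)(1.100×10^7) = 3.45×10^-3 A.

3.45×10^-3 A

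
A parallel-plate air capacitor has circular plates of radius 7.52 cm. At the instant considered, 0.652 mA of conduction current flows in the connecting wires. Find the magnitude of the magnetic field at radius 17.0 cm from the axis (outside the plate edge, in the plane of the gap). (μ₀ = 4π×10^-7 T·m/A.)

By continuity the displacement current in the gap matches the conduction current: I_d = 6.52×10^-4 A.
With r > R the enclosed displacement current is the full I_d; B = μ₀ I_d / (2πr) = 7.67×10^-10 T.

7.67×10^-10 T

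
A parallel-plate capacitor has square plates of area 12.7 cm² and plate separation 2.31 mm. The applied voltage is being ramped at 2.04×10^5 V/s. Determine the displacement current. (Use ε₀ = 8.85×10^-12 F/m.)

E = V/d so dE/dt = (dV/dt)/d = 8.831×10^7 V/(m·s), and I_d = ε₀ A dE/dt = (8.85×10^-12)(1.27×10^-3)(8.831×10^7) = 9.93×10^-7 A.

9.93×10^-7 A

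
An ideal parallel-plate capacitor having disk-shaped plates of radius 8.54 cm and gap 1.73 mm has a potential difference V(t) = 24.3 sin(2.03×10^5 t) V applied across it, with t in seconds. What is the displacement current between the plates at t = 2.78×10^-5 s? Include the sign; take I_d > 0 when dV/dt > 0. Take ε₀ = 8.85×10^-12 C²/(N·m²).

4.64×10^-4 A

dE/dt = (V₀ω/d)·cos(ωt) with ωt = 5.6434 rad: (24.3)(2.03×10^5)(0.8022)/(1.73×10^-3) = 2.287×10^9 V/(m·s).
I_d = ε₀ A dE/dt = (8.85×10^-12)(0.02291)(2.287×10^9) = 4.64×10^-4 A.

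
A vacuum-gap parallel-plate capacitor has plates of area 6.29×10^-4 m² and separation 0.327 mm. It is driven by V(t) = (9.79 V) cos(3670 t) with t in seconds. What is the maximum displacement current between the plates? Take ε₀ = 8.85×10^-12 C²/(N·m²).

6.12×10^-7 A

C = ε₀A/d = (8.85×10^-12)(6.29×10^-4)/(3.27×10^-4) = 1.702×10^-11 F; ω = 3670 rad/s.
I_d = C dV/dt, so |I_d|_max = C V₀ ω = (1.702×10^-11)(9.79)(3670) = 6.12×10^-7 A.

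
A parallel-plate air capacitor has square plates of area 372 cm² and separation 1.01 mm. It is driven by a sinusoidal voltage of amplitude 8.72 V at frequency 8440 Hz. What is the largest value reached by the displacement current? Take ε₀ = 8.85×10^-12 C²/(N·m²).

The displacement current equals the conduction current C dV/dt, which peaks at C V₀ ω.
With C = ε₀A/d = (8.85×10^-12)(0.0372)/(1.01×10^-3) = 3.260×10^-10 F and ω = 2πf = 5.303×10^4 rad/s, I_d,max = (3.260×10^-10)(8.72)(5.303×10^4) = 1.51×10^-4 A.

1.51×10^-4 A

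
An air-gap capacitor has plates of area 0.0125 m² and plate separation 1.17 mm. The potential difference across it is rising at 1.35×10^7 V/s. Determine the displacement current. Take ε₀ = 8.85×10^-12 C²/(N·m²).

C = ε₀A/d = (8.85×10^-12)(0.0125)/(1.17×10^-3) = 9.455×10^-11 F.
I_d = C dV/dt = (9.455×10^-11)(1.35×10^7) = 1.28×10^-3 A.

1.28×10^-3 A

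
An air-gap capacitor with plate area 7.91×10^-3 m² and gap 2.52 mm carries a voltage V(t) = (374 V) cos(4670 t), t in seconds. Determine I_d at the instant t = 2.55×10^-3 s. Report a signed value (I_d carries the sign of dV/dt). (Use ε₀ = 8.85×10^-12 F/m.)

dV/dt = (374)(4670)·−sin(11.9085) = 1.068×10^6 V/s.
I_d = C dV/dt with C = ε₀A/d = (8.85×10^-12)(7.91×10^-3)/(2.52×10^-3) = 2.778×10^-11 F, so I_d = (2.778×10^-11)(1.068×10^6) = 2.97×10^-5 A.

2.97×10^-5 A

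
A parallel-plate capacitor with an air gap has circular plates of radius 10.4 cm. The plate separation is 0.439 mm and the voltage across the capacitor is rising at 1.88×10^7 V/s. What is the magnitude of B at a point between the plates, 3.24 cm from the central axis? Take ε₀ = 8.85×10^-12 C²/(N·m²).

7.72×10^-9 T

dE/dt = (dV/dt)/d = 4.282×10^10 V/(m·s); I_d = ε₀(πR²)(dE/dt) = (8.85×10^-12)(0.03398)(4.282×10^10) = 0.01288 A.
An Ampèrian loop of radius r encloses a fraction (r/R)² of I_d. Then B·2πr = μ₀ I_d (r/R)², giving B = μ₀ I_d r/(2πR²) = 7.72×10^-9 T.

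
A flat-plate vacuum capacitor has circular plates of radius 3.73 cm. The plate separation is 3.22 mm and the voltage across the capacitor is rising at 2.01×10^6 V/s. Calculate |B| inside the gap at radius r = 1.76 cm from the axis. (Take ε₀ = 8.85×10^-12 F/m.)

I_d = C dV/dt with C = ε₀πR²/d = 1.201×10^-11 F, so I_d = (1.201×10^-11)(2.01×10^6) = 2.414×10^-5 A.
An Ampèrian loop of radius r encloses a fraction (r/R)² of I_d. Then B·2πr = μ₀ I_d (r/R)², giving B = μ₀ I_d r/(2πR²) = 6.11×10^-11 T.

6.11×10^-11 T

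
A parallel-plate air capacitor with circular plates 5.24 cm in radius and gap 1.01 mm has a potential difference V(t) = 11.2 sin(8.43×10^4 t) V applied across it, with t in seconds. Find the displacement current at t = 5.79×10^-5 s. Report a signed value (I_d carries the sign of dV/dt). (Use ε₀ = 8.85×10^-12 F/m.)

dV/dt = (11.2)(8.43×10^4)·cos(4.88097) = 1.584×10^5 V/s.
I_d = C dV/dt with C = ε₀A/d = (8.85×10^-12)(8.626×10^-3)/(1.01×10^-3) = 7.558×10^-11 F, so I_d = (7.558×10^-11)(1.584×10^5) = 1.20×10^-5 A.

1.20×10^-5 A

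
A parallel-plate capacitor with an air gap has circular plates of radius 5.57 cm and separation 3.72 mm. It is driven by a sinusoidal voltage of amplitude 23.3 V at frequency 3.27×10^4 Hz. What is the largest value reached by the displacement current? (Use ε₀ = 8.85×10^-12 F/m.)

1.11×10^-4 A

(dE/dt)_max = V₀ω/d = 1.287×10^9 V/(m·s); ω = 2πf = 2.055×10^5 rad/s.
I_d,max = ε₀ A (dE/dt)_max = (8.85×10^-12)(9.747×10^-3)(1.287×10^9) = 1.11×10^-4 A.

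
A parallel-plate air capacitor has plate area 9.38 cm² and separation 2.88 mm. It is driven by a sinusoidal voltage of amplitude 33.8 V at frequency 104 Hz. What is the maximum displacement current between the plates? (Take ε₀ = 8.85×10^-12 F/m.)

6.37×10^-8 A

(dE/dt)_max = V₀ω/d = 7.670×10^6 V/(m·s); ω = 2πf = 653.5 rad/s.
I_d,max = ε₀ A (dE/dt)_max = (8.85×10^-12)(9.38×10^-4)(7.670×10^6) = 6.37×10^-8 A.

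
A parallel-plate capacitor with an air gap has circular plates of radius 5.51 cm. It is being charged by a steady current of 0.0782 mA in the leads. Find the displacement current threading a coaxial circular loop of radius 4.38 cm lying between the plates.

By continuity the displacement current in the gap matches the conduction current: I_d = 7.82×10^-5 A.
Through an area πr² the displacement current is I_d·(πr²/πR²) = I_d (r/R)² = 4.94×10^-5 A.

4.94×10^-5 A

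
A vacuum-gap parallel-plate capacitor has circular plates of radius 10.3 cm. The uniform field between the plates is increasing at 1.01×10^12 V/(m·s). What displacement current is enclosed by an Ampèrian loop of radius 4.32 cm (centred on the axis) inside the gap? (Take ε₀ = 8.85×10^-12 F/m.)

0.0524 A

Total displacement current: I_d = ε₀(πR²)(dE/dt) = (8.85×10^-12)(0.03333)(1.01×10^12) = 0.2979 A.
The field is uniform, so I_d,enc = I_d (r/R)² = (0.2979)(4.32/10.3)² = 0.0524 A.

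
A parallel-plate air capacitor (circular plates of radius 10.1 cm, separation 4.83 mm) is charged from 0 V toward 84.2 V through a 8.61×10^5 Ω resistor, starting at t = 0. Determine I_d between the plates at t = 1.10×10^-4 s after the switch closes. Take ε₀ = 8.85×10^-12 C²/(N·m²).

1.11×10^-5 A

C = ε₀A/d = (8.85×10^-12)(0.03205)/(4.83×10^-3) = 5.873×10^-11 F and τ = RC = 5.057×10^-5 s. I_d in the gap equals the RC charging current.
I_d(t) = (V₀/R) e^(−t/τ) = 9.779×10^-5 · e^(−2.175) = 1.11×10^-5 A.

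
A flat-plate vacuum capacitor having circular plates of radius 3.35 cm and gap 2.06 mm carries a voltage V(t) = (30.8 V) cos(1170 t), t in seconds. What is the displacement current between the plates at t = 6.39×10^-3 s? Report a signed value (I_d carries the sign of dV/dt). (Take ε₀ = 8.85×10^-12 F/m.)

C = ε₀A/d = (8.85×10^-12)(3.526×10^-3)/(2.06×10^-3) = 1.515×10^-11 F. dV/dt = V₀ω·−sin(ωt); at ωt = 7.4763 rad this factor is -0.9295.
I_d = C dV/dt = (1.515×10^-11)(30.8)(1170)(-0.9295) = -5.07×10^-7 A.

-5.07×10^-7 A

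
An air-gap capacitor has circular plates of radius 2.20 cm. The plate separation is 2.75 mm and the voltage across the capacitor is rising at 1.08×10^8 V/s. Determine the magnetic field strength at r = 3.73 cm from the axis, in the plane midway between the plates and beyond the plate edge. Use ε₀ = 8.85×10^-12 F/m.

I_d = C dV/dt with C = ε₀πR²/d = 4.895×10^-12 F, so I_d = (4.895×10^-12)(1.08×10^8) = 5.287×10^-4 A.
Outside the plates the loop encloses all of I_d, so B·2πr = μ₀ I_d and B = 2.83×10^-9 T.

2.83×10^-9 T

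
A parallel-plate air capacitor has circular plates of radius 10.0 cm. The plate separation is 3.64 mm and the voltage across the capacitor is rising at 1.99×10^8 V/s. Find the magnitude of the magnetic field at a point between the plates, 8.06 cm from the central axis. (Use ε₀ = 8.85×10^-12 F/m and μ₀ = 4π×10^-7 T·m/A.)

2.45×10^-8 T

With E = V/d, dE/dt = 5.467×10^10 V/(m·s) and πR² = 0.03142 m², giving I_d = ε₀ πR² dE/dt = 0.01520 A.
An Ampèrian loop of radius r encloses a fraction (r/R)² of I_d. Then B·2πr = μ₀ I_d (r/R)², giving B = μ₀ I_d r/(2πR²) = 2.45×10^-8 T.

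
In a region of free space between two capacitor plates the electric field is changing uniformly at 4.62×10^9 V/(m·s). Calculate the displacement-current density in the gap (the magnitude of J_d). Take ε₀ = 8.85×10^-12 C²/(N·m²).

J_d = ε₀ ∂E/∂t, so J_d = 0.0409 A/m².

0.0409 A/m²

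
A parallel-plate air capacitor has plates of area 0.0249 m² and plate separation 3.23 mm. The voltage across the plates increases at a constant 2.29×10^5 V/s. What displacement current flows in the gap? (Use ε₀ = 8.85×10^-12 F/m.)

E = V/d so dE/dt = (dV/dt)/d = 7.090×10^7 V/(m·s), and I_d = ε₀ A dE/dt = (8.85×10^-12)(0.0249)(7.090×10^7) = 1.56×10^-5 A.

1.56×10^-5 A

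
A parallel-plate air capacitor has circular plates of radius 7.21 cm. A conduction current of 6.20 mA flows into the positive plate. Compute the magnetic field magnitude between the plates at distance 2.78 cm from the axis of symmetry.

6.63×10^-9 T

By continuity the displacement current in the gap matches the conduction current: I_d = 6.20×10^-3 A.
For r < R the Ampère–Maxwell law gives B(2πr) = μ₀ I_d (r²/R²), so B = μ₀ I_d r/(2πR²) = (4π×10^-7)(6.20×10^-3)(0.0278)/(2π·0.0721²) = 6.63×10^-9 T.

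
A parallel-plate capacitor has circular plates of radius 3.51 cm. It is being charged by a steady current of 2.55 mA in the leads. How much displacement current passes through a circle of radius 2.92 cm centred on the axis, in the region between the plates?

By continuity the displacement current in the gap matches the conduction current: I_d = 2.55×10^-3 A.
Through an area πr² the displacement current is I_d·(πr²/πR²) = I_d (r/R)² = 1.76×10^-3 A.

1.76×10^-3 A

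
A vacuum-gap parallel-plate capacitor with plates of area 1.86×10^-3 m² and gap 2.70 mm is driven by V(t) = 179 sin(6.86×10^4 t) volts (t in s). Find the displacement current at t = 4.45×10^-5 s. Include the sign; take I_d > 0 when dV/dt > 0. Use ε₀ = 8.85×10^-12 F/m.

C = ε₀A/d = (8.85×10^-12)(1.86×10^-3)/(2.70×10^-3) = 6.097×10^-12 F. dV/dt = V₀ω·cos(ωt); at ωt = 3.0527 rad this factor is -0.9961.
I_d = C dV/dt = (6.097×10^-12)(179)(6.86×10^4)(-0.9961) = -7.46×10^-5 A.

-7.46×10^-5 A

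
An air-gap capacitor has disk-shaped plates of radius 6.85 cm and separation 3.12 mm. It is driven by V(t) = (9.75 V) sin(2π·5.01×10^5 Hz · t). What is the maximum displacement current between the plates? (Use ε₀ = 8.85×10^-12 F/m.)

The displacement current equals the conduction current C dV/dt, which peaks at C V₀ ω.
With C = ε₀A/d = (8.85×10^-12)(0.01474)/(3.12×10^-3) = 4.181×10^-11 F and ω = 2πf = 3.148×10^6 rad/s, I_d,max = (4.181×10^-11)(9.75)(3.148×10^6) = 1.28×10^-3 A.

1.28×10^-3 A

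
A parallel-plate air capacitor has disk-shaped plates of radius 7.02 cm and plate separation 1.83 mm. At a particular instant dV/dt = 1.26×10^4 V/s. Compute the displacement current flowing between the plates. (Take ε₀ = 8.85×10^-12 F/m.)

The field between the plates is E = V/d, so dE/dt = (1.26×10^4)/(1.83×10^-3 m) = 6.885×10^6 V/(m·s).
I_d = ε₀ A (dE/dt) = (8.85×10^-12)(0.01548)(6.885×10^6) = 9.43×10^-7 A.

9.43×10^-7 A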